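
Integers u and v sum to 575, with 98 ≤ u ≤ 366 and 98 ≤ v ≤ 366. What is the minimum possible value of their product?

Since u + v is fixed, pushing one of them to its bound minimizes the product.
The extreme feasible split is u = 209, v = 366, giving uv = 76494.

76494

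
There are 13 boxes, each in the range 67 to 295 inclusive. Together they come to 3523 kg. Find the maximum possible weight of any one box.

Maximizing one value means minimizing the remaining 12.
The other 12 contribute at least 12 × 67 = 804, leaving at most 3523 − 804 = 2719.
But each box is capped at 295, so the maximum is 295.
Achievable: one at 295 and the other 12 totalling 3228, which fits since 12 × 67 ≤ 3228 ≤ 12 × 295.

295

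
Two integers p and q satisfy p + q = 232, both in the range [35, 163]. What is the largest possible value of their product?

For a fixed sum, the product pq is largest when p and q are as close as possible.
Taking p = 116 and q = 116 (both in [35, 163]) gives pq = 13456.

13456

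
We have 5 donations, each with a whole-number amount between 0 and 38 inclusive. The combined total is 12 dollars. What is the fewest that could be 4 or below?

3

Let j be the number exceeding 4. Then the total is ≥ 5·j + 0·(5 − j) = 0 + 5j.
So 5j ≤ 12 and j ≤ 2; hence at least 5 − 2 = 3 are ≤ 4.
Exactly 3 works: 3 values at 0 and 2 at 5 total 10; raise one of the low values by 2 (still ≤ 4) to hit 12.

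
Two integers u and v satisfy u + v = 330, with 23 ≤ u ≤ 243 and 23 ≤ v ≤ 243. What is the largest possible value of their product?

With u + v fixed, uv peaks when the two are closest together.
Taking u = 165 and v = 165 (both in [23, 243]) gives uv = 27225.

27225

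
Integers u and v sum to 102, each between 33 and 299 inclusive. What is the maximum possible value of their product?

2601

uv = u(102 − u) is maximized when u is as near 102/2 as the bounds allow.
Taking u = 51 and v = 51 (both in [33, 299]) gives uv = 2601.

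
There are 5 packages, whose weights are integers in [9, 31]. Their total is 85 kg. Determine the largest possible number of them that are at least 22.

Suppose k of them are at least 22. Those contribute at least 22 each and the other 5 − k at least 9 each.
So the total is at least 22k + 9(5 − k) = 45 + 13k. This must be ≤ 85, giving k ≤ 3.
k = 3 is achieved by 3 values at 22 and 2 at 9, total 84; add 1 to one value (staying below 22) to reach 85.

3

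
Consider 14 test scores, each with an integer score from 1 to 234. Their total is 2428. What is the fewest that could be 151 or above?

4

Each value short of 151 is at most 150, costing at least 234 − 150 = 84 against the maximum total of 3276.
We can afford to lose at most 3276 − 2428 = 848, so at most ⌊848/84⌋ = 10 fall short, and at least 4 are ≥ 151.
Exactly 4 works: 4 values at 234 and 10 at 150 total 2436; lower one of the high values by 8 (still ≥ 151) to hit 2428.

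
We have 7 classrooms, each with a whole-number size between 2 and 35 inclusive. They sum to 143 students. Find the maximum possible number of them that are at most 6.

Suppose k of them are at most 6. Those contribute at most 6 each and the rest at most 35 each.
So the total is at most 6k + 35(7 − k) = 245 − 29k. This must still be ≥ 143, so k ≤ 3.
k = 3 is achieved by 3 values at 6 and 4 at 35, total 158; lower one of the 35's by 15 (still > 6) to reach 143.

3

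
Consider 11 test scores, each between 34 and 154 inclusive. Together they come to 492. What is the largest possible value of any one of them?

152

Maximizing one value means minimizing the remaining 10.
The other 10 contribute at least 10 × 34 = 340, leaving at most 492 − 340 = 152.
Since 152 ≤ 154, this is achievable: one at 152 and 10 at 34.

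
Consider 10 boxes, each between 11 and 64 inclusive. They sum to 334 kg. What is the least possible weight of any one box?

11

To make one box as small as possible, make the other 9 as large as possible.
The other 9 can take up 9 × 64 = 576 ≥ 334 − 11, so one box can sit at its floor of 11.
Achievable: one at 11 and the other 9 totalling 323, which fits since 9 × 11 ≤ 323 ≤ 9 × 64.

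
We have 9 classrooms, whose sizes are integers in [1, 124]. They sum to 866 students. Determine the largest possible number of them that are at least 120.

7

If k of the values are ≥ 120, the total is ≥ 120k + 1(9 − k).
Setting 120k + 1(9 − k) ≤ 866 gives 119k ≤ 857, so k ≤ 7.
k = 7 is achieved by 7 values at 120 and 2 at 1, total 842; add 24 to one value (staying below 120) to reach 866.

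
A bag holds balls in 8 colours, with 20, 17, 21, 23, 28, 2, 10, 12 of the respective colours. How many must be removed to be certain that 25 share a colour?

130

In the worst case you take as many as possible of each colour without reaching 25: 20 + 17 + 21 + 23 + 24 + 2 + 10 + 12 = 129.
The next one must give 25 of some colour, so 129 + 1 = 130.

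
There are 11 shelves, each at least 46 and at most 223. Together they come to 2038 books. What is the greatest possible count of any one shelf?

Maximizing one value means minimizing the remaining 10.
The other 10 contribute at least 10 × 46 = 460, leaving at most 2038 − 460 = 1578.
But each shelf is capped at 223, so the maximum is 223.
Achievable: one at 223 and the other 10 totalling 1815, which fits since 10 × 46 ≤ 1815 ≤ 10 × 223.

223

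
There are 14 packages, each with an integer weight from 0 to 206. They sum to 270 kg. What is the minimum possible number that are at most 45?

Let j be the number exceeding 45. Then the total is ≥ 46·j + 0·(14 − j) = 0 + 46j.
So 46j ≤ 270 and j ≤ 5; hence at least 14 − 5 = 9 are ≤ 45.
Exactly 9 works: 9 values at 0 and 5 at 46 total 230; raise one of the low values by 40 (still ≤ 45) to hit 270.

9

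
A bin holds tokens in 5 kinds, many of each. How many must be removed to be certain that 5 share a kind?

You could draw 4 of every kind without reaching 5 of any — 20 in all.
One more forces 5 of some kind, so 20 + 1 = 21.

21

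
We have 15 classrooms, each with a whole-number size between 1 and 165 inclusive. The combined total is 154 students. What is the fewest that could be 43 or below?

12

Let j be the number exceeding 43. Then the total is ≥ 44·j + 1·(15 − j) = 15 + 43j.
So 43j ≤ 139 and j ≤ 3; hence at least 15 − 3 = 12 are ≤ 43.
Exactly 12 works: 12 values at 1 and 3 at 44 total 144; raise one of the low values by 10 (still ≤ 43) to hit 154.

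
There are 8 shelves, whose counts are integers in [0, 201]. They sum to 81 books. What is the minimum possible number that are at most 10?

Let j be the number exceeding 10. Then the total is ≥ 11·j + 0·(8 − j) = 0 + 11j.
So 11j ≤ 81 and j ≤ 7; hence at least 8 − 7 = 1 are ≤ 10.
Exactly 1 works: 1 value at 0 and 7 at 11 total 77; raise one of the low values by 4 (still ≤ 10) to hit 81.

1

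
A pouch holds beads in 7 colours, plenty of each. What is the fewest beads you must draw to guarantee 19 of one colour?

You could draw 18 of every colour without reaching 19 of any — 126 in all.
One more forces 19 of some colour, so 126 + 1 = 127.

127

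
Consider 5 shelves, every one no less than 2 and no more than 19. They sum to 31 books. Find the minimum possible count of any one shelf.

To make one shelf as small as possible, make the other 4 as large as possible.
The other 4 can take up 4 × 19 = 76 ≥ 31 − 2, so one shelf can sit at its floor of 2.
Achievable: one at 2 and the other 4 totalling 29, which fits since 4 × 2 ≤ 29 ≤ 4 × 19.

2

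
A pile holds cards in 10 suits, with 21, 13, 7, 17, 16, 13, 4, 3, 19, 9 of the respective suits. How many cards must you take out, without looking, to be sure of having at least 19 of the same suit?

119

In the worst case you take as many as possible of each suit without reaching 19: 18 + 13 + 7 + 17 + 16 + 13 + 4 + 3 + 18 + 9 = 118.
The next one must give 19 of some suit, so 118 + 1 = 119.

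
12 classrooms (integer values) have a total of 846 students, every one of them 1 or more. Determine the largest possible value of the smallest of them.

70

If every one of the 12 were at least 71, the total would be at least 12 × 71 = 852 > 846.
Taking 6 copies of 70 and 6 copies of 71 gives exactly 846, so 70 is attained.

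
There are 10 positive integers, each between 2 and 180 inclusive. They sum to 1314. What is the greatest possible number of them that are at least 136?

9

If k of the values are ≥ 136, the total is ≥ 136k + 2(10 − k).
Setting 136k + 2(10 − k) ≤ 1314 gives 134k ≤ 1294, so k ≤ 9.
k = 9 is achieved by 9 values at 136 and 1 at 2, total 1226; add 88 to one value (staying below 136) to reach 1314.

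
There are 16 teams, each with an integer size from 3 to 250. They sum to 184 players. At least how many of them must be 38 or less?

13

If only k of them are at most 38, the other 16 − k are at least 39, so the total is at least (16 − k)·39 + k·3.
This is ≤ 184, so (16 − k)·39 + 3k ≤ 184, which gives k ≥ 13.
Exactly 13 works: 13 values at 3 and 3 at 39 total 156; raise one of the low values by 28 (still ≤ 38) to hit 184.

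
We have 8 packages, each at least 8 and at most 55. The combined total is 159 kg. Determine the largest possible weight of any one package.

55

To make one package as large as possible, make the other 7 as small as possible.
The other 7 contribute at least 7 × 8 = 56, leaving at most 159 − 56 = 103.
But each package is capped at 55, so the maximum is 55.
Achievable: one at 55 and the other 7 totalling 104, which fits since 7 × 8 ≤ 104 ≤ 7 × 55.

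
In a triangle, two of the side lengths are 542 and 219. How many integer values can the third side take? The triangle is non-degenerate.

The triangle inequality gives |542 − 219| < c < 542 + 219, i.e. 323 < c < 761.
So c can be any integer from 324 to 760: 437 values.

437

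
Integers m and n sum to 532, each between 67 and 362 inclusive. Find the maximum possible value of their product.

70756

For a fixed sum, the product mn is largest when m and n are as close as possible.
Taking m = 266 and n = 266 (both in [67, 362]) gives mn = 70756.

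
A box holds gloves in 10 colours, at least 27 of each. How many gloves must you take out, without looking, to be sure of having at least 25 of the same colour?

241

You could draw 24 of every colour without reaching 25 of any — 240 in all.
One more forces 25 of some colour, so 240 + 1 = 241.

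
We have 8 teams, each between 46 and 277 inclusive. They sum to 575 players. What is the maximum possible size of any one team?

253

Maximizing one value means minimizing the remaining 7.
The other 7 contribute at least 7 × 46 = 322, leaving at most 575 − 322 = 253.
Since 253 ≤ 277, this is achievable: one at 253 and 7 at 46.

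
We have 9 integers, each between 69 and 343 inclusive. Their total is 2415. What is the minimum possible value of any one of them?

Minimizing one value means maximizing the remaining 8.
The other 8 can take up 8 × 343 = 2744 ≥ 2415 − 69, so one integer can sit at its floor of 69.
Achievable: one at 69 and the other 8 totalling 2346, which fits since 8 × 69 ≤ 2346 ≤ 8 × 343.

69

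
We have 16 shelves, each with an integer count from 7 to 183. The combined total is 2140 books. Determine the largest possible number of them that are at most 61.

6

Suppose k of them are at most 61. Those contribute at most 61 each and the rest at most 183 each.
So the total is at most 61k + 183(16 − k) = 2928 − 122k. This must still be ≥ 2140, so k ≤ 6.
k = 6 is achieved by 6 values at 61 and 10 at 183, total 2196; lower one of the 183's by 56 (still > 61) to reach 2140.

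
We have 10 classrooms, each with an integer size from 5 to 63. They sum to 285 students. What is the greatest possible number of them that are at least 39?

With k values at 39 or above and the rest at least 5, the sum is at least 50 + 34k.
Since the sum is 285, we need 34k ≤ 235, i.e. k ≤ 6.
k = 6 is achieved by 6 values at 39 and 4 at 5, total 254; add 31 to one value (staying below 39) to reach 285.

6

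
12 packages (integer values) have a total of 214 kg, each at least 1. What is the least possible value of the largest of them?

18

The 12 values sum to 214, so their maximum is at least ⌈214/12⌉ = 18.
Equality holds with 10 values of 18 and 2 values of 17.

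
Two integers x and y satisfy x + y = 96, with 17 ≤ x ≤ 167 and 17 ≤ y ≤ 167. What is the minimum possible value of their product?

For a fixed sum, xy is smallest when x and y are as far apart as possible.
The extreme feasible split is x = 17, y = 79, giving xy = 1343.

1343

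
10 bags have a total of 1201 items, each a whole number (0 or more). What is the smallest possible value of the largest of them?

121

If every one of the 10 were at most 120, the total would be at most 10 × 120 = 1200 < 1201.
Achievable: 1 of them at 121 and 9 at 120 total 1201.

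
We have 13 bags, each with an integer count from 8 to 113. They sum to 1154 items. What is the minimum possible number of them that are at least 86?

2

Each value short of 86 is at most 85, costing at least 113 − 85 = 28 against the maximum total of 1469.
We can afford to lose at most 1469 − 1154 = 315, so at most ⌊315/28⌋ = 11 fall short, and at least 2 are ≥ 86.
Exactly 2 works: 2 values at 113 and 11 at 85 total 1161; lower one of the high values by 7 (still ≥ 86) to hit 1154.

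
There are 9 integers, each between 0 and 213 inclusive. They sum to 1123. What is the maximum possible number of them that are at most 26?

4

Suppose k of them are at most 26. Those contribute at most 26 each and the rest at most 213 each.
So the total is at most 26k + 213(9 − k) = 1917 − 187k. This must still be ≥ 1123, so k ≤ 4.
k = 4 is achieved by 4 values at 26 and 5 at 213, total 1169; lower one of the 213's by 46 (still > 26) to reach 1123.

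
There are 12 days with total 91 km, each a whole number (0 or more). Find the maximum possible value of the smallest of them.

The average is 91/12 < 8, so some value is ≤ 7.
Equality holds with 5 values of 7 and 7 values of 8.

7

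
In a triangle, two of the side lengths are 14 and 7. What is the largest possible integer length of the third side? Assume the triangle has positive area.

The third side must be less than 14 + 7 = 21.
The largest integer below 21 is 20.

20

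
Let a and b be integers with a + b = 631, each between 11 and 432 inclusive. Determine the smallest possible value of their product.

ab = a(631 − a) is concave in a, so over [199, 432] it is minimized at an endpoint.
At the endpoint a = 199, b = 631 − 199 = 432, so ab = 199 × 432 = 85968.

85968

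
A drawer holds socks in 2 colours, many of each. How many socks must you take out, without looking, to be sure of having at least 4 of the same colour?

In the worst case you draw 3 of each of the 2 colours: 2 × 3 = 6.
One more forces 4 of some colour, so 6 + 1 = 7.

7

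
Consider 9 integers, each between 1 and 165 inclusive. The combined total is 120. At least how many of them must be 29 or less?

Let j be the number exceeding 29. Then the total is ≥ 30·j + 1·(9 − j) = 9 + 29j.
So 29j ≤ 111 and j ≤ 3; hence at least 9 − 3 = 6 are ≤ 29.
Exactly 6 works: 6 values at 1 and 3 at 30 total 96; raise one of the low values by 24 (still ≤ 29) to hit 120.

6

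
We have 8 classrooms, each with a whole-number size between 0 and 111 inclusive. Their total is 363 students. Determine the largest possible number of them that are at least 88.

With k values at 88 or above and the rest at least 0, the sum is at least 0 + 88k.
Since the sum is 363, we need 88k ≤ 363, i.e. k ≤ 4.
k = 4 is achieved by 4 values at 88 and 4 at 0, total 352; add 11 to one value (staying below 88) to reach 363.

4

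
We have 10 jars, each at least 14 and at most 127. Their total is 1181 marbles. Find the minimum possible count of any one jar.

To make one jar as small as possible, make the other 9 as large as possible.
The other 9 contribute at most 9 × 127 = 1143, leaving at least 1181 − 1143 = 38.
Since 38 ≥ 14, this is achievable: one at 38 and 9 at 127.

38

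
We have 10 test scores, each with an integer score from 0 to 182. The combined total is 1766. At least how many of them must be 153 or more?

Suppose at most 10 − j of them reach 153; then j values are ≤ 152 and the rest ≤ 182.
The total is then ≤ 152·j + 182·(10 − j) = 1820 − 30j. For this to be ≥ 1766 we need j ≤ 1, so at least 10 − 1 = 9 must reach 153.
Exactly 9 works: 9 values at 182 and 1 at 152 total 1790; lower one of the high values by 24 (still ≥ 153) to hit 1766.

9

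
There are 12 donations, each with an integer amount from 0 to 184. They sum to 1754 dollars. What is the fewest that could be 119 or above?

Suppose at most 12 − j of them reach 119; then j values are ≤ 118 and the rest ≤ 184.
The total is then ≤ 118·j + 184·(12 − j) = 2208 − 66j. For this to be ≥ 1754 we need j ≤ 6, so at least 12 − 6 = 6 must reach 119.
Exactly 6 works: 6 values at 184 and 6 at 118 total 1812; lower one of the high values by 58 (still ≥ 119) to hit 1754.

6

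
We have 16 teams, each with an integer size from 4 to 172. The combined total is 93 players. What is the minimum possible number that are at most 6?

If only k of them are at most 6, the other 16 − k are at least 7, so the total is at least (16 − k)·7 + k·4.
This is ≤ 93, so (16 − k)·7 + 4k ≤ 93, which gives k ≥ 7.
Exactly 7 works: 7 values at 4 and 9 at 7 total 91; raise one of the low values by 2 (still ≤ 6) to hit 93.

7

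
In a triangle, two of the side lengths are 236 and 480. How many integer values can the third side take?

The triangle inequality gives |236 − 480| < c < 236 + 480, i.e. 244 < c < 716.
So c can be any integer from 245 to 715: 471 values.

471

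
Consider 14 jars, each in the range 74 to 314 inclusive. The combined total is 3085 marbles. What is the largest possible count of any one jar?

314

To make one jar as large as possible, make the other 13 as small as possible.
The other 13 contribute at least 13 × 74 = 962, leaving at most 3085 − 962 = 2123.
But each jar is capped at 314, so the maximum is 314.
Achievable: one at 314 and the other 13 totalling 2771, which fits since 13 × 74 ≤ 2771 ≤ 13 × 314.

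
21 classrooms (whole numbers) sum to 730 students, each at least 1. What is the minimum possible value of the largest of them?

Some value must be at least ⌈730/21⌉ = 35, since 21 × 34 = 714 < 730.
Taking 5 copies of 34 and 16 copies of 35 gives exactly 730, so 35 is attained.

35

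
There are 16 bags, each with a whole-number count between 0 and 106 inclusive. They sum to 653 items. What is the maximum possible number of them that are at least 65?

Suppose k of them are at least 65. Those contribute at least 65 each and the other 16 − k at least 0 each.
So the total is at least 65k + 0(16 − k) = 0 + 65k. This must be ≤ 653, giving k ≤ 10.
k = 10 is achieved by 10 values at 65 and 6 at 0, total 650; add 3 to one value (staying below 65) to reach 653.

10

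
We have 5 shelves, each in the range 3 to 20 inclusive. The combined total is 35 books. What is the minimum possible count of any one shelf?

3

Minimizing one value means maximizing the remaining 4.
The other 4 can take up 4 × 20 = 80 ≥ 35 − 3, so one shelf can sit at its floor of 3.
Achievable: one at 3 and the other 4 totalling 32, which fits since 4 × 3 ≤ 32 ≤ 4 × 20.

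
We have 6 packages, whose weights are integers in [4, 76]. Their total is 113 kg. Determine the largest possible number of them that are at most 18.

5

Each value at 18 or below falls at least 76 − 18 = 58 short of the ceiling 76.
The ceiling total is 6 × 76 = 456, and we need 113, so at most ⌊(456 − 113)/58⌋ = 5 can be that low.
k = 5 is achieved by 5 values at 18 and 1 at 76, total 166; lower one of the 76's by 53 (still > 18) to reach 113.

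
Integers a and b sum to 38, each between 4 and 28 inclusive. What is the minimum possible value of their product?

Since a + b is fixed, pushing one of them to its bound minimizes the product.
At the endpoint a = 10, b = 38 − 10 = 28, so ab = 10 × 28 = 280.

280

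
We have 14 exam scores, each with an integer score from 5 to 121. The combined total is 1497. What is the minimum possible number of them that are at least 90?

If only k of them are at least 90, the other 14 − k are at most 89, so the total is at most k·121 + (14 − k)·89.
This must reach 1497, so k·121 + (14 − k)·89 ≥ 1497, giving k ≥ 8.
Exactly 8 works: 8 values at 121 and 6 at 89 total 1502; lower one of the high values by 5 (still ≥ 90) to hit 1497.

8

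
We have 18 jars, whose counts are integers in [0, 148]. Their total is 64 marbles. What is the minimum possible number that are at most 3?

Each value above 3 is at least 4, contributing at least 4 − 0 = 4 above the floor 0.
The sum exceeds the floor total 0 by 64, so at most ⌊64/4⌋ = 16 exceed 3, and at least 2 are ≤ 3.
Exactly 2 works: 2 values at 0 and 16 at 4 total 64.

2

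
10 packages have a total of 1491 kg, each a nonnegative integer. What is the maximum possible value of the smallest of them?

The 10 values sum to 1491, so their minimum is at most ⌊1491/10⌋ = 149.
Taking 9 copies of 149 and 1 copy of 150 gives exactly 1491, so 149 is attained.

149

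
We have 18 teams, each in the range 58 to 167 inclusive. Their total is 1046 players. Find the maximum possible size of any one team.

60

To make one team as large as possible, make the other 17 as small as possible.
The other 17 contribute at least 17 × 58 = 986, leaving at most 1046 − 986 = 60.
Since 60 ≤ 167, this is achievable: one at 60 and 17 at 58.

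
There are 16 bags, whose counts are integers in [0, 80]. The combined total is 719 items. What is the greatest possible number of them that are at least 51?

With k values at 51 or above and the rest at least 0, the sum is at least 0 + 51k.
Since the sum is 719, we need 51k ≤ 719, i.e. k ≤ 14.
k = 14 is achieved by 14 values at 51 and 2 at 0, total 714; add 5 to one value (staying below 51) to reach 719.

14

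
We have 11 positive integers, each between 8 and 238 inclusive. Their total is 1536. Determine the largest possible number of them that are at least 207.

7

With k values at 207 or above and the rest at least 8, the sum is at least 88 + 199k.
Since the sum is 1536, we need 199k ≤ 1448, i.e. k ≤ 7.
k = 7 is achieved by 7 values at 207 and 4 at 8, total 1481; add 55 to one value (staying below 207) to reach 1536.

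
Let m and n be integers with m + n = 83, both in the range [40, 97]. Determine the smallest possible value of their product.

mn = m(83 − m) is concave in m, so over [40, 43] it is minimized at an endpoint.
At the endpoint m = 40, n = 83 − 40 = 43, so mn = 40 × 43 = 1720.

1720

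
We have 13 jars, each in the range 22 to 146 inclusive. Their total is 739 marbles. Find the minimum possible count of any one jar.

22

To make one jar as small as possible, make the other 12 as large as possible.
The other 12 can take up 12 × 146 = 1752 ≥ 739 − 22, so one jar can sit at its floor of 22.
Achievable: one at 22 and the other 12 totalling 717, which fits since 12 × 22 ≤ 717 ≤ 12 × 146.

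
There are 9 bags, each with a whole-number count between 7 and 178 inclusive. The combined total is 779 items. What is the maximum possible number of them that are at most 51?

Each value at 51 or below falls at least 178 − 51 = 127 short of the ceiling 178.
The ceiling total is 9 × 178 = 1602, and we need 779, so at most ⌊(1602 − 779)/127⌋ = 6 can be that low.
k = 6 is achieved by 6 values at 51 and 3 at 178, total 840; lower one of the 178's by 61 (still > 51) to reach 779.

6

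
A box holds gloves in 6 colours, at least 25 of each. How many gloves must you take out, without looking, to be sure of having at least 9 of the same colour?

You could draw 8 of every colour without reaching 9 of any — 48 in all.
One more forces 9 of some colour, so 48 + 1 = 49.

49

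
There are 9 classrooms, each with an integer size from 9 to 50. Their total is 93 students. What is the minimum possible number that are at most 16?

8

If only k of them are at most 16, the other 9 − k are at least 17, so the total is at least (9 − k)·17 + k·9.
This is ≤ 93, so (9 − k)·17 + 9k ≤ 93, which gives k ≥ 8.
Exactly 8 works: 8 values at 9 and 1 at 17 total 89; raise one of the low values by 4 (still ≤ 16) to hit 93.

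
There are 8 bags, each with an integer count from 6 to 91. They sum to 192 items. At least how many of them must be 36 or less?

Each value above 36 is at least 37, contributing at least 37 − 6 = 31 above the floor 6.
The sum exceeds the floor total 48 by 144, so at most ⌊144/31⌋ = 4 exceed 36, and at least 4 are ≤ 36.
Exactly 4 works: 4 values at 6 and 4 at 37 total 172; raise one of the low values by 20 (still ≤ 36) to hit 192.

4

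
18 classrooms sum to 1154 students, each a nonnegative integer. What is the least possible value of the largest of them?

65

Some value must be at least ⌈1154/18⌉ = 65, since 18 × 64 = 1152 < 1154.
Achievable: 2 of them at 65 and 16 at 64 total 1154.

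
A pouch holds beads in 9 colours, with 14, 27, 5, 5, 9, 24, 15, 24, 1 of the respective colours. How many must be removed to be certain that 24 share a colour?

119

In the worst case you take as many as possible of each colour without reaching 24: 14 + 23 + 5 + 5 + 9 + 23 + 15 + 23 + 1 = 118.
The next one must give 24 of some colour, so 118 + 1 = 119.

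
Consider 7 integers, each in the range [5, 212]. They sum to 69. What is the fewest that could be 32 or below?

6

Each value above 32 is at least 33, contributing at least 33 − 5 = 28 above the floor 5.
The sum exceeds the floor total 35 by 34, so at most ⌊34/28⌋ = 1 exceed 32, and at least 6 are ≤ 32.
Exactly 6 works: 6 values at 5 and 1 at 33 total 63; raise one of the low values by 6 (still ≤ 32) to hit 69.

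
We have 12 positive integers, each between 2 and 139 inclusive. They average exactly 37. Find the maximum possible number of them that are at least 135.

The total is 12 × 37 = 444.
With k values at 135 or above and the rest at least 2, the sum is at least 24 + 133k.
Since the sum is 444, we need 133k ≤ 420, i.e. k ≤ 3.
k = 3 is achieved by 3 values at 135 and 9 at 2, total 423; add 21 to one value (staying below 135) to reach 444.

3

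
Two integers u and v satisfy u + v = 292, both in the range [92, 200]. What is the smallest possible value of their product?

uv = u(292 − u) is concave in u, so over [92, 200] it is minimized at an endpoint.
At the endpoint u = 92, v = 292 − 92 = 200, so uv = 92 × 200 = 18400.

18400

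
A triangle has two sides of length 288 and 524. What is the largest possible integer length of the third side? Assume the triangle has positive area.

811

The third side must be less than 288 + 524 = 812.
The largest integer below 812 is 811.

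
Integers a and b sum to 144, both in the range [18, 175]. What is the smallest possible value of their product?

ab = a(144 − a) is concave in a, so over [18, 126] it is minimized at an endpoint.
The extreme feasible split is a = 18, b = 126, giving ab = 2268.

2268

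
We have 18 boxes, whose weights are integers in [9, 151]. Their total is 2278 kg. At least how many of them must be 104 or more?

9

If only k of them are at least 104, the other 18 − k are at most 103, so the total is at most k·151 + (18 − k)·103.
This must reach 2278, so k·151 + (18 − k)·103 ≥ 2278, giving k ≥ 9.
Exactly 9 works: 9 values at 151 and 9 at 103 total 2286; lower one of the high values by 8 (still ≥ 104) to hit 2278.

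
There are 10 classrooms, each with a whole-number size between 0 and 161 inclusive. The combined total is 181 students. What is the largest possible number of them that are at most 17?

9

Suppose k of them are at most 17. Those contribute at most 17 each and the rest at most 161 each.
So the total is at most 17k + 161(10 − k) = 1610 − 144k. This must still be ≥ 181, so k ≤ 9.
k = 9 is achieved by 9 values at 17 and 1 at 161, total 314; lower one of the 161's by 133 (still > 17) to reach 181.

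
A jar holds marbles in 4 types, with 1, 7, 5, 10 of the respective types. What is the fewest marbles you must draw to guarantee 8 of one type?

21

In the worst case you take as many as possible of each type without reaching 8: 1 + 7 + 5 + 7 = 20.
The next one must give 8 of some type, so 20 + 1 = 21.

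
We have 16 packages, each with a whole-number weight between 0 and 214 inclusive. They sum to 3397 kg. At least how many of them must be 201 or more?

If only k of them are at least 201, the other 16 − k are at most 200, so the total is at most k·214 + (16 − k)·200.
This must reach 3397, so k·214 + (16 − k)·200 ≥ 3397, giving k ≥ 15.
Exactly 15 works: 15 values at 214 and 1 at 200 total 3410; lower one of the high values by 13 (still ≥ 201) to hit 3397.

15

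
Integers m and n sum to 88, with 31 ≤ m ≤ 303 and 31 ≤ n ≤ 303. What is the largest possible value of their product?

For a fixed sum, the product mn is largest when m and n are as close as possible.
Taking m = 44 and n = 44 (both in [31, 303]) gives mn = 1936.

1936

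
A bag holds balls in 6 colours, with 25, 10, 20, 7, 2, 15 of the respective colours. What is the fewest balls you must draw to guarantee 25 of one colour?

79

In the worst case you take as many as possible of each colour without reaching 25: 24 + 10 + 20 + 7 + 2 + 15 = 78.
The next one must give 25 of some colour, so 78 + 1 = 79.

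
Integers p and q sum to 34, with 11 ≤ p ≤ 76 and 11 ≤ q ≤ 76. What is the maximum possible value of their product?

With p + q fixed, pq peaks when the two are closest together.
Taking p = 17 and q = 17 (both in [11, 76]) gives pq = 289.

289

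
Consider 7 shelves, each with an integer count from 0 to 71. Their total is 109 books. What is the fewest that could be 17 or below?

Let j be the number exceeding 17. Then the total is ≥ 18·j + 0·(7 − j) = 0 + 18j.
So 18j ≤ 109 and j ≤ 6; hence at least 7 − 6 = 1 are ≤ 17.
Exactly 1 works: 1 value at 0 and 6 at 18 total 108; raise one of the low values by 1 (still ≤ 17) to hit 109.

1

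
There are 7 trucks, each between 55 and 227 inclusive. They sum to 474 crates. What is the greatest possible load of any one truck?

144

Maximizing one value means minimizing the remaining 6.
The other 6 contribute at least 6 × 55 = 330, leaving at most 474 − 330 = 144.
Since 144 ≤ 227, this is achievable: one at 144 and 6 at 55.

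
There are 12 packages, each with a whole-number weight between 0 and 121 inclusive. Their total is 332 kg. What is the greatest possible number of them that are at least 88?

3

With k values at 88 or above and the rest at least 0, the sum is at least 0 + 88k.
Since the sum is 332, we need 88k ≤ 332, i.e. k ≤ 3.
k = 3 is achieved by 3 values at 88 and 9 at 0, total 264; add 68 to one value (staying below 88) to reach 332.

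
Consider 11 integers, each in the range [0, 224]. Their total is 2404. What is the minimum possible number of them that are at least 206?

Suppose at most 11 − j of them reach 206; then j values are ≤ 205 and the rest ≤ 224.
The total is then ≤ 205·j + 224·(11 − j) = 2464 − 19j. For this to be ≥ 2404 we need j ≤ 3, so at least 11 − 3 = 8 must reach 206.
Exactly 8 works: 8 values at 224 and 3 at 205 total 2407; lower one of the high values by 3 (still ≥ 206) to hit 2404.

8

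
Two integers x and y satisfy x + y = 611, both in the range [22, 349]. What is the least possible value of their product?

91438

xy = x(611 − x) is concave in x, so over [262, 349] it is minimized at an endpoint.
The extreme feasible split is x = 262, y = 349, giving xy = 91438.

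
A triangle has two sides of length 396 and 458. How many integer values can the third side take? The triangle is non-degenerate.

791

The triangle inequality gives |396 − 458| < c < 396 + 458, i.e. 62 < c < 854.
So c can be any integer from 63 to 853: 791 values.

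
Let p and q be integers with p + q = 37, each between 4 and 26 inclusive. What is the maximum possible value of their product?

342

With p + q fixed, pq peaks when the two are closest together.
Taking p = 18 and q = 19 (both in [4, 26]) gives pq = 342.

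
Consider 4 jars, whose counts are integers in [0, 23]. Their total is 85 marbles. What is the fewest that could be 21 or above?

2

Each value short of 21 is at most 20, costing at least 23 − 20 = 3 against the maximum total of 92.
We can afford to lose at most 92 − 85 = 7, so at most ⌊7/3⌋ = 2 fall short, and at least 2 are ≥ 21.
Exactly 2 works: 2 values at 23 and 2 at 20 total 86; lower one of the high values by 1 (still ≥ 21) to hit 85.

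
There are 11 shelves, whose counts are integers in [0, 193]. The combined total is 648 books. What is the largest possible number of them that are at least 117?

If k of the values are ≥ 117, the total is ≥ 117k + 0(11 − k).
Setting 117k + 0(11 − k) ≤ 648 gives 117k ≤ 648, so k ≤ 5.
k = 5 is achieved by 5 values at 117 and 6 at 0, total 585; add 63 to one value (staying below 117) to reach 648.

5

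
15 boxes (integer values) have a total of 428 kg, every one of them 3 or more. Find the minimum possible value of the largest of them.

29

The 15 values sum to 428, so their maximum is at least ⌈428/15⌉ = 29.
Equality holds with 8 values of 29 and 7 values of 28.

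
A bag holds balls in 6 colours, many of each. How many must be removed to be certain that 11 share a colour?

61

You could draw 10 of every colour without reaching 11 of any — 60 in all.
One more forces 11 of some colour, so 60 + 1 = 61.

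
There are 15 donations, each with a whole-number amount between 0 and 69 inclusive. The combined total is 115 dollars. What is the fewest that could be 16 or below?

9

Each value above 16 is at least 17, contributing at least 17 − 0 = 17 above the floor 0.
The sum exceeds the floor total 0 by 115, so at most ⌊115/17⌋ = 6 exceed 16, and at least 9 are ≤ 16.
Exactly 9 works: 9 values at 0 and 6 at 17 total 102; raise one of the low values by 13 (still ≤ 16) to hit 115.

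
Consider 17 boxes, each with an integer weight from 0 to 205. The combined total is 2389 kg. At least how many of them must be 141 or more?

1

If only k of them are at least 141, the other 17 − k are at most 140, so the total is at most k·205 + (17 − k)·140.
This must reach 2389, so k·205 + (17 − k)·140 ≥ 2389, giving k ≥ 1.
Exactly 1 works: 1 value at 205 and 16 at 140 total 2445; lower one of the high values by 56 (still ≥ 141) to hit 2389.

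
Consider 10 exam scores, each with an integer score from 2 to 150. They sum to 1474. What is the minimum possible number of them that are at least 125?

9

Suppose at most 10 − j of them reach 125; then j values are ≤ 124 and the rest ≤ 150.
The total is then ≤ 124·j + 150·(10 − j) = 1500 − 26j. For this to be ≥ 1474 we need j ≤ 1, so at least 10 − 1 = 9 must reach 125.
Exactly 9 works: 9 values at 150 and 1 at 124 total 1474.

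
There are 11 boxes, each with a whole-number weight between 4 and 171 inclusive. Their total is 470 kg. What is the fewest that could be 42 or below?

1

If only k of them are at most 42, the other 11 − k are at least 43, so the total is at least (11 − k)·43 + k·4.
This is ≤ 470, so (11 − k)·43 + 4k ≤ 470, which gives k ≥ 1.
Exactly 1 works: 1 value at 4 and 10 at 43 total 434; raise one of the low values by 36 (still ≤ 42) to hit 470.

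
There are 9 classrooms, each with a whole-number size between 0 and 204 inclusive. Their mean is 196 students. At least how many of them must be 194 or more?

3

The total is 9 × 196 = 1764.
Suppose at most 9 − j of them reach 194; then j values are ≤ 193 and the rest ≤ 204.
The total is then ≤ 193·j + 204·(9 − j) = 1836 − 11j. For this to be ≥ 1764 we need j ≤ 6, so at least 9 − 6 = 3 must reach 194.
Exactly 3 works: 3 values at 204 and 6 at 193 total 1770; lower one of the high values by 6 (still ≥ 194) to hit 1764.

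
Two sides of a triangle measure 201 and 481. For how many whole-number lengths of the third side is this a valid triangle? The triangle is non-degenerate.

The triangle inequality gives |201 − 481| < c < 201 + 481, i.e. 280 < c < 682.
So c can be any integer from 281 to 681: 401 values.

401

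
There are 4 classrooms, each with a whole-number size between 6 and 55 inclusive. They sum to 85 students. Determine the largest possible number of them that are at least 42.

If k of the values are ≥ 42, the total is ≥ 42k + 6(4 − k).
Setting 42k + 6(4 − k) ≤ 85 gives 36k ≤ 61, so k ≤ 1.
k = 1 is achieved by 1 value at 42 and 3 at 6, total 60; add 25 to one value (staying below 42) to reach 85.

1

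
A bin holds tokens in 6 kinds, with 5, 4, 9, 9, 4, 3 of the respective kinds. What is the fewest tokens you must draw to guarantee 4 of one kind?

In the worst case you take as many as possible of each kind without reaching 4: 3 + 3 + 3 + 3 + 3 + 3 = 18.
The next one must give 4 of some kind, so 18 + 1 = 19.

19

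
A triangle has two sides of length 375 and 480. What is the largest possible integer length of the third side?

The third side must be less than 375 + 480 = 855.
The largest integer below 855 is 854.

854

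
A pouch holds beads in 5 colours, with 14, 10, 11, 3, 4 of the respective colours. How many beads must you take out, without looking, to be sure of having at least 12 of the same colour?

In the worst case you take as many as possible of each colour without reaching 12: 11 + 10 + 11 + 3 + 4 = 39.
The next one must give 12 of some colour, so 39 + 1 = 40.

40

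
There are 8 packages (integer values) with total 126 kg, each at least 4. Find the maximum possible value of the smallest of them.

If every one of the 8 were at least 16, the total would be at least 8 × 16 = 128 > 126.
Equality holds with 2 values of 15 and 6 values of 16.

15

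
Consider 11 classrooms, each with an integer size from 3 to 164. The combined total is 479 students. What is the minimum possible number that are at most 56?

If only k of them are at most 56, the other 11 − k are at least 57, so the total is at least (11 − k)·57 + k·3.
This is ≤ 479, so (11 − k)·57 + 3k ≤ 479, which gives k ≥ 3.
Exactly 3 works: 3 values at 3 and 8 at 57 total 465; raise one of the low values by 14 (still ≤ 56) to hit 479.

3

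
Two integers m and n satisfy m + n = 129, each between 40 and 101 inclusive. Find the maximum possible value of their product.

For a fixed sum, the product mn is largest when m and n are as close as possible.
Taking m = 64 and n = 65 (both in [40, 101]) gives mn = 4160.

4160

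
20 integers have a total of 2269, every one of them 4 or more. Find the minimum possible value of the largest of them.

114

The average is 2269/20 > 113, so not all 20 can be 113 or less; the largest is ≥ 114.
Achievable: 9 of them at 114 and 11 at 113 total 2269.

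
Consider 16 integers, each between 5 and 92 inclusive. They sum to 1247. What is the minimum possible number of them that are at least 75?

4

If only k of them are at least 75, the other 16 − k are at most 74, so the total is at most k·92 + (16 − k)·74.
This must reach 1247, so k·92 + (16 − k)·74 ≥ 1247, giving k ≥ 4.
Exactly 4 works: 4 values at 92 and 12 at 74 total 1256; lower one of the high values by 9 (still ≥ 75) to hit 1247.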